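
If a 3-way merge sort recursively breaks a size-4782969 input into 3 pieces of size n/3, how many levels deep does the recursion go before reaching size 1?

For divide and conquer with division factor 3:

Problem sizes at each level:
Level 0: 4782969
Level 1: 1594323
Level 2: 531441
Level 3: 177147
Level 4: 59049
Level 5: 19683
Level 6: 6561
Level 7: 2187
Level 8: 729
Level 9: 243
Level 10: 81
Level 11: 27
Level 12: 9
Level 13: 3
Level 14: 1

The root is level 0 and the size-1 base case is level 14 (the tree spans levels 0 through 14, i.e. 15 levels counting the root), so the depth is the number of divisions: log_3(4782969) = 14

The recursion tree depth is log_3(4782969) = 14. At each level, the problem size is divided by 3, so it takes 14 divisions to reduce to a base case of size 1. The algorithm makes 3 recursive calls at each level.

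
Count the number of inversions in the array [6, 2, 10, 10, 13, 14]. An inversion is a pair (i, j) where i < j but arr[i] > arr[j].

Finding inversions in [6, 2, 10, 10, 13, 14]:

(0, 1): arr[0]=6 > arr[1]=2

Total inversions: 1

The array has 1 inversion(s): (0,1). Each pair (i,j) satisfies i < j and arr[i] > arr[j].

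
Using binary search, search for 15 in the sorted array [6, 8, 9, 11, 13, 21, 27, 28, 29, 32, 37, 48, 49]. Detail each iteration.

Binary search for 15 in [6, 8, 9, 11, 13, 21, 27, 28, 29, 32, 37, 48, 49]:

lo=0, hi=12, mid=6, arr[mid]=27 -> 27 > 15, search left half
lo=0, hi=5, mid=2, arr[mid]=9 -> 9 < 15, search right half
lo=3, hi=5, mid=4, arr[mid]=13 -> 13 < 15, search right half
lo=5, hi=5, mid=5, arr[mid]=21 -> 21 > 15, search left half
lo=5 > hi=4, target 15 not found

Binary search determines that 15 is not in the array after 4 comparisons. The search space was exhausted without finding the target.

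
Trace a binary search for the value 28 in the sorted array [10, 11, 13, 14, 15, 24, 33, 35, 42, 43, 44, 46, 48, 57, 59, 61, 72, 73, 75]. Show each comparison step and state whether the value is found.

Binary search for 28 in [10, 11, 13, 14, 15, 24, 33, 35, 42, 43, 44, 46, 48, 57, 59, 61, 72, 73, 75]:

lo=0, hi=18, mid=9, arr[mid]=43 -> 43 > 28, search left half
lo=0, hi=8, mid=4, arr[mid]=15 -> 15 < 28, search right half
lo=5, hi=8, mid=6, arr[mid]=33 -> 33 > 28, search left half
lo=5, hi=5, mid=5, arr[mid]=24 -> 24 < 28, search right half
lo=6 > hi=5, target 28 not found

Binary search determines that 28 is not in the array after 4 comparisons. The search space was exhausted without finding the target.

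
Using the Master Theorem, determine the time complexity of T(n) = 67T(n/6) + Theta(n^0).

Master Theorem for T(n) = 67T(n/6) + O(n^0):

a = 67, b = 6, c = 0
log_b(a) = log_6(67) = 2.3467

Case 1: c = 0 < log_6(67) = 2.3467
T(n) = O(n^(log_6 67))

For T(n) = 67T(n/6) + O(n^0): log_6(67) = 2.3467. This is Case 1 of the Master Theorem (c < log_b(a), work dominated by leaves), giving O(n^(log_6 67)).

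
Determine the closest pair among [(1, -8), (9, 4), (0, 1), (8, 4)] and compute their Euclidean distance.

Computing all pairwise distances among 4 points:

d((1, -8), (9, 4)) = 14.4222
d((1, -8), (0, 1)) = 9.0554
d((1, -8), (8, 4)) = 13.8924
d((9, 4), (0, 1)) = 9.4868
d((9, 4), (8, 4)) = 1.0 <-- minimum
d((0, 1), (8, 4)) = 8.544

Closest pair: (9, 4) and (8, 4) with distance 1.0

The closest pair is (9, 4) and (8, 4) with Euclidean distance 1.0. For 4 points, brute-force pairwise comparison is shown above. For large n, the divide-and-conquer algorithm (sort by x, recurse on halves, check the dividing strip) achieves O(n log n).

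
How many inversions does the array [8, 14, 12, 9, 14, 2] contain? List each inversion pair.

Finding inversions in [8, 14, 12, 9, 14, 2]:

(0, 5): arr[0]=8 > arr[5]=2
(1, 2): arr[1]=14 > arr[2]=12
(1, 3): arr[1]=14 > arr[3]=9
(1, 5): arr[1]=14 > arr[5]=2
(2, 3): arr[2]=12 > arr[3]=9
(2, 5): arr[2]=12 > arr[5]=2
(3, 5): arr[3]=9 > arr[5]=2
(4, 5): arr[4]=14 > arr[5]=2

Total inversions: 8

The array has 8 inversion(s): (0,5), (1,2), (1,3), (1,5), (2,3), (2,5), (3,5), (4,5). Each pair (i,j) satisfies i < j and arr[i] > arr[j].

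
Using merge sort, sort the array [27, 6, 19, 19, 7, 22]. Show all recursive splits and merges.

Merge sort trace:

Split: [27, 6, 19, 19, 7, 22] -> [27, 6, 19] and [19, 7, 22]
  Split: [27, 6, 19] -> [27] and [6, 19]
    Split: [6, 19] -> [6] and [19]
    Merge: [6] + [19] -> [6, 19]
  Merge: [27] + [6, 19] -> [6, 19, 27]
  Split: [19, 7, 22] -> [19] and [7, 22]
    Split: [7, 22] -> [7] and [22]
    Merge: [7] + [22] -> [7, 22]
  Merge: [19] + [7, 22] -> [7, 19, 22]
Merge: [6, 19, 27] + [7, 19, 22] -> [6, 7, 19, 19, 22, 27]

Final sorted array: [6, 7, 19, 19, 22, 27]

The merge sort proceeds by recursively splitting the array and merging sorted halves.
After all merges, the sorted array is [6, 7, 19, 19, 22, 27].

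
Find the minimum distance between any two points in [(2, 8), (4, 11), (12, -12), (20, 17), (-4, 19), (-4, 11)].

Computing all pairwise distances among 6 points:

d((2, 8), (4, 11)) = 3.6056 <-- minimum
d((2, 8), (12, -12)) = 22.3607
d((2, 8), (20, 17)) = 20.1246
d((2, 8), (-4, 19)) = 12.53
d((2, 8), (-4, 11)) = 6.7082
d((4, 11), (12, -12)) = 24.3516
d((4, 11), (20, 17)) = 17.088
d((4, 11), (-4, 19)) = 11.3137
d((4, 11), (-4, 11)) = 8.0
d((12, -12), (20, 17)) = 30.0832
d((12, -12), (-4, 19)) = 34.8855
d((12, -12), (-4, 11)) = 28.0179
d((20, 17), (-4, 19)) = 24.0832
d((20, 17), (-4, 11)) = 24.7386
d((-4, 19), (-4, 11)) = 8.0

Closest pair: (2, 8) and (4, 11) with distance 3.6056

The closest pair is (2, 8) and (4, 11) with Euclidean distance 3.6056. For 6 points, brute-force pairwise comparison is shown above. For large n, the divide-and-conquer algorithm (sort by x, recurse on halves, check the dividing strip) achieves O(n log n).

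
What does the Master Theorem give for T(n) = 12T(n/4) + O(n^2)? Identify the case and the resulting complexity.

Master Theorem for T(n) = 12T(n/4) + O(n^2):

a = 12, b = 4, c = 2
log_b(a) = log_4(12) = 1.7925

Case 3: c = 2 > log_4(12) = 1.7925
T(n) = O(n^2) = O(n^2)

For T(n) = 12T(n/4) + O(n^2): log_4(12) = 1.7925. This is Case 3 of the Master Theorem (c > log_b(a), work dominated by root), giving O(n^2).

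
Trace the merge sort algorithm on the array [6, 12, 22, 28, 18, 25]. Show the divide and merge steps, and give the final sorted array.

Merge sort trace:

Split: [6, 12, 22, 28, 18, 25] -> [6, 12, 22] and [28, 18, 25]
  Split: [6, 12, 22] -> [6] and [12, 22]
    Split: [12, 22] -> [12] and [22]
    Merge: [12] + [22] -> [12, 22]
  Merge: [6] + [12, 22] -> [6, 12, 22]
  Split: [28, 18, 25] -> [28] and [18, 25]
    Split: [18, 25] -> [18] and [25]
    Merge: [18] + [25] -> [18, 25]
  Merge: [28] + [18, 25] -> [18, 25, 28]
Merge: [6, 12, 22] + [18, 25, 28] -> [6, 12, 18, 22, 25, 28]

Final sorted array: [6, 12, 18, 22, 25, 28]

The merge sort proceeds by recursively splitting the array and merging sorted halves.
After all merges, the sorted array is [6, 12, 18, 22, 25, 28].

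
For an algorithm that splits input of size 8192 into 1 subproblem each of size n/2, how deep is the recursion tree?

For divide and conquer with division factor 2:

Problem sizes at each level:
Level 0: 8192
Level 1: 4096
Level 2: 2048
Level 3: 1024
Level 4: 512
Level 5: 256
Level 6: 128
Level 7: 64
Level 8: 32
Level 9: 16
Level 10: 8
Level 11: 4
Level 12: 2
Level 13: 1

The root is level 0 and the size-1 base case is level 13 (the tree spans levels 0 through 13, i.e. 14 levels counting the root), so the depth is the number of divisions: log_2(8192) = 13

The recursion tree depth is log_2(8192) = 13. At each level, the problem size is divided by 2, so it takes 13 divisions to reduce to a base case of size 1. The algorithm makes 1 recursive call at each level.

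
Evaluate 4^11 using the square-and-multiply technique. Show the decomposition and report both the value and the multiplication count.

Computing 4^11 by squaring (build up from 4^1; each line after the first costs one multiplication):

4^1 = 4
4^2 = (4^1)^2 = 4^2 = 16
4^4 = (4^2)^2 = 16^2 = 256
4^5 = 4 * 4^4 = 4 * 256 = 1024
4^10 = (4^5)^2 = 1024^2 = 1048576
4^11 = 4 * 4^10 = 4 * 1048576 = 4194304

Result: 4194304
Multiplications needed: 5 (5 lines after 4^1)

4^11 = 4194304. Using exponentiation by squaring, this requires 5 multiplications. The key idea: if the exponent is even, square the half-power; if odd, multiply by the base once.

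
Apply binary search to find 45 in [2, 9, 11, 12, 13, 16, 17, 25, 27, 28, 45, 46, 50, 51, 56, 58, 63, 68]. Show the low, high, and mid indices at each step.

Binary search for 45 in [2, 9, 11, 12, 13, 16, 17, 25, 27, 28, 45, 46, 50, 51, 56, 58, 63, 68]:

lo=0, hi=17, mid=8, arr[mid]=27 -> 27 < 45, search right half
lo=9, hi=17, mid=13, arr[mid]=51 -> 51 > 45, search left half
lo=9, hi=12, mid=10, arr[mid]=45 -> Found target at index 10!

Binary search finds 45 at index 10 after 3 comparisons. The search repeatedly halves the search space by comparing with the middle element.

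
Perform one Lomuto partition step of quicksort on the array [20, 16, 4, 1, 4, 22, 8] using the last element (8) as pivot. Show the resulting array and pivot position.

Lomuto partition with pivot = 8:

Initial array: [20, 16, 4, 1, 4, 22, 8]

arr[0]=20 > 8: no swap
arr[1]=16 > 8: no swap
arr[2]=4 <= 8: swap with position 0, array becomes [4, 16, 20, 1, 4, 22, 8]
arr[3]=1 <= 8: swap with position 1, array becomes [4, 1, 20, 16, 4, 22, 8]
arr[4]=4 <= 8: swap with position 2, array becomes [4, 1, 4, 16, 20, 22, 8]
arr[5]=22 > 8: no swap

Place pivot at position 3: [4, 1, 4, 8, 20, 22, 16]
Pivot position: 3

After partitioning with pivot 8, the array becomes [4, 1, 4, 8, 20, 22, 16]. The pivot is placed at index 3. All elements to the left of the pivot are <= 8, and all elements to the right are > 8.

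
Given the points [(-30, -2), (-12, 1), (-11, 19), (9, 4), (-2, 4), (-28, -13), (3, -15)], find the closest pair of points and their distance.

Computing all pairwise distances among 7 points:

d((-30, -2), (-12, 1)) = 18.2483
d((-30, -2), (-11, 19)) = 28.3196
d((-30, -2), (9, 4)) = 39.4588
d((-30, -2), (-2, 4)) = 28.6356
d((-30, -2), (-28, -13)) = 11.1803
d((-30, -2), (3, -15)) = 35.4683
d((-12, 1), (-11, 19)) = 18.0278
d((-12, 1), (9, 4)) = 21.2132
d((-12, 1), (-2, 4)) = 10.4403 <-- minimum
d((-12, 1), (-28, -13)) = 21.2603
d((-12, 1), (3, -15)) = 21.9317
d((-11, 19), (9, 4)) = 25.0
d((-11, 19), (-2, 4)) = 17.4929
d((-11, 19), (-28, -13)) = 36.2353
d((-11, 19), (3, -15)) = 36.7696
d((9, 4), (-2, 4)) = 11.0
d((9, 4), (-28, -13)) = 40.7185
d((9, 4), (3, -15)) = 19.9249
d((-2, 4), (-28, -13)) = 31.0644
d((-2, 4), (3, -15)) = 19.6469
d((-28, -13), (3, -15)) = 31.0644

Closest pair: (-12, 1) and (-2, 4) with distance 10.4403

The closest pair is (-12, 1) and (-2, 4) with Euclidean distance 10.4403. For 7 points, brute-force pairwise comparison is shown above. For large n, the divide-and-conquer algorithm (sort by x, recurse on halves, check the dividing strip) achieves O(n log n).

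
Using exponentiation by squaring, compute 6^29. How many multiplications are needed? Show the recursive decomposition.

Computing 6^29 by squaring (build up from 6^1; each line after the first costs one multiplication):

6^1 = 6
6^2 = (6^1)^2 = 6^2 = 36
6^3 = 6 * 6^2 = 6 * 36 = 216
6^6 = (6^3)^2 = 216^2 = 46656
6^7 = 6 * 6^6 = 6 * 46656 = 279936
6^14 = (6^7)^2 = 279936^2 = 78364164096
6^28 = (6^14)^2 = 78364164096^2 = 6140942214464815497216
6^29 = 6 * 6^28 = 6 * 6140942214464815497216 = 36845653286788892983296

Result: 36845653286788892983296
Multiplications needed: 7 (7 lines after 6^1)

6^29 = 36845653286788892983296. Using exponentiation by squaring, this requires 7 multiplications. The key idea: if the exponent is even, square the half-power; if odd, multiply by the base once.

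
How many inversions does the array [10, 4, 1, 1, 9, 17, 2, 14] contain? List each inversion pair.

Finding inversions in [10, 4, 1, 1, 9, 17, 2, 14]:

(0, 1): arr[0]=10 > arr[1]=4
(0, 2): arr[0]=10 > arr[2]=1
(0, 3): arr[0]=10 > arr[3]=1
(0, 4): arr[0]=10 > arr[4]=9
(0, 6): arr[0]=10 > arr[6]=2
(1, 2): arr[1]=4 > arr[2]=1
(1, 3): arr[1]=4 > arr[3]=1
(1, 6): arr[1]=4 > arr[6]=2
(4, 6): arr[4]=9 > arr[6]=2
(5, 6): arr[5]=17 > arr[6]=2
(5, 7): arr[5]=17 > arr[7]=14

Total inversions: 11

The array has 11 inversion(s): (0,1), (0,2), (0,3), (0,4), (0,6), (1,2), (1,3), (1,6), (4,6), (5,6), (5,7). Each pair (i,j) satisfies i < j and arr[i] > arr[j].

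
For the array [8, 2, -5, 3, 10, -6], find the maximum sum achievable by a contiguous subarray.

Using Kadane's algorithm on [8, 2, -5, 3, 10, -6]:

Scanning through the array:
Position 1 (value 2): max_ending_here = 10, max_so_far = 10
Position 2 (value -5): max_ending_here = 5, max_so_far = 10
Position 3 (value 3): max_ending_here = 8, max_so_far = 10
Position 4 (value 10): max_ending_here = 18, max_so_far = 18
Position 5 (value -6): max_ending_here = 12, max_so_far = 18

Maximum subarray: [8, 2, -5, 3, 10]
Maximum sum: 18

The maximum subarray is [8, 2, -5, 3, 10] with sum 18. This subarray runs from index 0 to index 4.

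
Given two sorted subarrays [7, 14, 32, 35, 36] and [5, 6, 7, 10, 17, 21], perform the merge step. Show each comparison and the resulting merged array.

Merging process:

Compare 7 vs 5: take 5 from right. Merged: [5]
Compare 7 vs 6: take 6 from right. Merged: [5, 6]
Compare 7 vs 7: take 7 from left. Merged: [5, 6, 7]
Compare 14 vs 7: take 7 from right. Merged: [5, 6, 7, 7]
Compare 14 vs 10: take 10 from right. Merged: [5, 6, 7, 7, 10]
Compare 14 vs 17: take 14 from left. Merged: [5, 6, 7, 7, 10, 14]
Compare 32 vs 17: take 17 from right. Merged: [5, 6, 7, 7, 10, 14, 17]
Compare 32 vs 21: take 21 from right. Merged: [5, 6, 7, 7, 10, 14, 17, 21]
Append remaining from left: [32, 35, 36]. Merged: [5, 6, 7, 7, 10, 14, 17, 21, 32, 35, 36]

Final merged array: [5, 6, 7, 7, 10, 14, 17, 21, 32, 35, 36]
Total comparisons: 8

The merged array is [5, 6, 7, 7, 10, 14, 17, 21, 32, 35, 36], requiring 8 comparisons. The merge step runs in O(n) time where n is the total number of elements.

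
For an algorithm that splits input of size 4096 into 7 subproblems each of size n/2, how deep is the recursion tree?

For divide and conquer with division factor 2:

Problem sizes at each level:
Level 0: 4096
Level 1: 2048
Level 2: 1024
Level 3: 512
Level 4: 256
Level 5: 128
Level 6: 64
Level 7: 32
Level 8: 16
Level 9: 8
Level 10: 4
Level 11: 2
Level 12: 1

The root is level 0 and the size-1 base case is level 12 (the tree spans levels 0 through 12, i.e. 13 levels counting the root), so the depth is the number of divisions: log_2(4096) = 12

The recursion tree depth is log_2(4096) = 12. At each level, the problem size is divided by 2, so it takes 12 divisions to reduce to a base case of size 1. The algorithm makes 7 recursive calls at each level.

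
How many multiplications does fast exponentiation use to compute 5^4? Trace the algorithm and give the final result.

Computing 5^4 by squaring (build up from 5^1; each line after the first costs one multiplication):

5^1 = 5
5^2 = (5^1)^2 = 5^2 = 25
5^4 = (5^2)^2 = 25^2 = 625

Result: 625
Multiplications needed: 2 (2 lines after 5^1)

5^4 = 625. Using exponentiation by squaring, this requires 2 multiplications. The key idea: if the exponent is even, square the half-power; if odd, multiply by the base once.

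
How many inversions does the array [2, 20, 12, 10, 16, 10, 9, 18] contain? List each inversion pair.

Finding inversions in [2, 20, 12, 10, 16, 10, 9, 18]:

(1, 2): arr[1]=20 > arr[2]=12
(1, 3): arr[1]=20 > arr[3]=10
(1, 4): arr[1]=20 > arr[4]=16
(1, 5): arr[1]=20 > arr[5]=10
(1, 6): arr[1]=20 > arr[6]=9
(1, 7): arr[1]=20 > arr[7]=18
(2, 3): arr[2]=12 > arr[3]=10
(2, 5): arr[2]=12 > arr[5]=10
(2, 6): arr[2]=12 > arr[6]=9
(3, 6): arr[3]=10 > arr[6]=9
(4, 5): arr[4]=16 > arr[5]=10
(4, 6): arr[4]=16 > arr[6]=9
(5, 6): arr[5]=10 > arr[6]=9

Total inversions: 13

The array has 13 inversion(s): (1,2), (1,3), (1,4), (1,5), (1,6), (1,7), (2,3), (2,5), (2,6), (3,6), (4,5), (4,6), (5,6). Each pair (i,j) satisfies i < j and arr[i] > arr[j].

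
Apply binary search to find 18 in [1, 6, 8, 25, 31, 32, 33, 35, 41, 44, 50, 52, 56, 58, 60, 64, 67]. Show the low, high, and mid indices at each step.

Binary search for 18 in [1, 6, 8, 25, 31, 32, 33, 35, 41, 44, 50, 52, 56, 58, 60, 64, 67]:

lo=0, hi=16, mid=8, arr[mid]=41 -> 41 > 18, search left half
lo=0, hi=7, mid=3, arr[mid]=25 -> 25 > 18, search left half
lo=0, hi=2, mid=1, arr[mid]=6 -> 6 < 18, search right half
lo=2, hi=2, mid=2, arr[mid]=8 -> 8 < 18, search right half
lo=3 > hi=2, target 18 not found

Binary search determines that 18 is not in the array after 4 comparisons. The search space was exhausted without finding the target.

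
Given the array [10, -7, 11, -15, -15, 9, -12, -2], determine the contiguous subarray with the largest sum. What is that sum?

Using Kadane's algorithm on [10, -7, 11, -15, -15, 9, -12, -2]:

Scanning through the array:
Position 1 (value -7): max_ending_here = 3, max_so_far = 10
Position 2 (value 11): max_ending_here = 14, max_so_far = 14
Position 3 (value -15): max_ending_here = -1, max_so_far = 14
Position 4 (value -15): max_ending_here = -15, max_so_far = 14
Position 5 (value 9): max_ending_here = 9, max_so_far = 14
Position 6 (value -12): max_ending_here = -3, max_so_far = 14
Position 7 (value -2): max_ending_here = -2, max_so_far = 14

Maximum subarray: [10, -7, 11]
Maximum sum: 14

The maximum subarray is [10, -7, 11] with sum 14. This subarray runs from index 0 to index 2.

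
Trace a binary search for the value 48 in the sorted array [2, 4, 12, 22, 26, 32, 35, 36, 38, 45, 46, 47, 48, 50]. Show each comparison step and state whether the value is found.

Binary search for 48 in [2, 4, 12, 22, 26, 32, 35, 36, 38, 45, 46, 47, 48, 50]:

lo=0, hi=13, mid=6, arr[mid]=35 -> 35 < 48, search right half
lo=7, hi=13, mid=10, arr[mid]=46 -> 46 < 48, search right half
lo=11, hi=13, mid=12, arr[mid]=48 -> Found target at index 12!

Binary search finds 48 at index 12 after 3 comparisons. The search repeatedly halves the search space by comparing with the middle element.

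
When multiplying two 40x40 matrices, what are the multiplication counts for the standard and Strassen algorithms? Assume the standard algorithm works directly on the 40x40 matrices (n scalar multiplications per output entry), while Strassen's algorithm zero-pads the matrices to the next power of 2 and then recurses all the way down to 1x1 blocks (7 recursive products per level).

Matrix multiplication for 40x40 matrices:

Strassen's algorithm requires power-of-2 dimensions. Pad 40x40 to 64x64 (next power of 2).

Standard algorithm: 40^3 = 64000 multiplications
Strassen's algorithm: 7^(log2(64)) = 7^6 = 117649 multiplications
Difference: 64000 - 117649 = -53649 (Strassen uses MORE here due to padding overhead — for small or just-over-power-of-2 n, padding can outweigh the per-level savings)

Standard: 64000 multiplications (40^3). Strassen: 117649 multiplications (7^6, after padding to 64x64). Strassen reduces 8 recursive multiplications to 7 at each level.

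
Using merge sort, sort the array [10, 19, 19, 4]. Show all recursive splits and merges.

Merge sort trace:

Split: [10, 19, 19, 4] -> [10, 19] and [19, 4]
  Split: [10, 19] -> [10] and [19]
  Merge: [10] + [19] -> [10, 19]
  Split: [19, 4] -> [19] and [4]
  Merge: [19] + [4] -> [4, 19]
Merge: [10, 19] + [4, 19] -> [4, 10, 19, 19]

Final sorted array: [4, 10, 19, 19]

The merge sort proceeds by recursively splitting the array and merging sorted halves.
After all merges, the sorted array is [4, 10, 19, 19].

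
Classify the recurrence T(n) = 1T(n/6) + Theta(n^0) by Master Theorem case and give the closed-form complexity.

Master Theorem for T(n) = 1T(n/6) + O(n^0):

a = 1, b = 6, c = 0
log_b(a) = log_6(1) = 0.0000

Case 2: c = 0 = log_6(1) = 0.0000
T(n) = O(n^0 log n) = O(log n)

For T(n) = 1T(n/6) + O(n^0): log_6(1) = 0.0000. This is Case 2 of the Master Theorem (c = log_b(a), equal work at all levels), giving O(log n).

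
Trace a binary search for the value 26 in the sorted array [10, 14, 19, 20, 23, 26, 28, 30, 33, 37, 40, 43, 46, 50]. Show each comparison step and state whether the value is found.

Binary search for 26 in [10, 14, 19, 20, 23, 26, 28, 30, 33, 37, 40, 43, 46, 50]:

lo=0, hi=13, mid=6, arr[mid]=28 -> 28 > 26, search left half
lo=0, hi=5, mid=2, arr[mid]=19 -> 19 < 26, search right half
lo=3, hi=5, mid=4, arr[mid]=23 -> 23 < 26, search right half
lo=5, hi=5, mid=5, arr[mid]=26 -> Found target at index 5!

Binary search finds 26 at index 5 after 4 comparisons. The search repeatedly halves the search space by comparing with the middle element.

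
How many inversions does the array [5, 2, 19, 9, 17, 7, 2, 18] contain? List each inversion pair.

Finding inversions in [5, 2, 19, 9, 17, 7, 2, 18]:

(0, 1): arr[0]=5 > arr[1]=2
(0, 6): arr[0]=5 > arr[6]=2
(2, 3): arr[2]=19 > arr[3]=9
(2, 4): arr[2]=19 > arr[4]=17
(2, 5): arr[2]=19 > arr[5]=7
(2, 6): arr[2]=19 > arr[6]=2
(2, 7): arr[2]=19 > arr[7]=18
(3, 5): arr[3]=9 > arr[5]=7
(3, 6): arr[3]=9 > arr[6]=2
(4, 5): arr[4]=17 > arr[5]=7
(4, 6): arr[4]=17 > arr[6]=2
(5, 6): arr[5]=7 > arr[6]=2

Total inversions: 12

The array has 12 inversion(s): (0,1), (0,6), (2,3), (2,4), (2,5), (2,6), (2,7), (3,5), (3,6), (4,5), (4,6), (5,6). Each pair (i,j) satisfies i < j and arr[i] > arr[j].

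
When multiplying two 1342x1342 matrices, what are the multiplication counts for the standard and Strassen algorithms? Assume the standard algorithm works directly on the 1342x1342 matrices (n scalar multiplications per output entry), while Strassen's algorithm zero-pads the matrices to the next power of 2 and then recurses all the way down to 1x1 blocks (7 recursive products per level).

Matrix multiplication for 1342x1342 matrices:

Strassen's algorithm requires power-of-2 dimensions. Pad 1342x1342 to 2048x2048 (next power of 2).

Standard algorithm: 1342^3 = 2416893688 multiplications
Strassen's algorithm: 7^(log2(2048)) = 7^11 = 1977326743 multiplications
Savings: 2416893688 - 1977326743 = 439566945 multiplications

Standard: 2416893688 multiplications (1342^3). Strassen: 1977326743 multiplications (7^11, after padding to 2048x2048). Strassen reduces 8 recursive multiplications to 7 at each level.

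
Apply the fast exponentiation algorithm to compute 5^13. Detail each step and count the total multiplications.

Computing 5^13 by squaring (build up from 5^1; each line after the first costs one multiplication):

5^1 = 5
5^2 = (5^1)^2 = 5^2 = 25
5^3 = 5 * 5^2 = 5 * 25 = 125
5^6 = (5^3)^2 = 125^2 = 15625
5^12 = (5^6)^2 = 15625^2 = 244140625
5^13 = 5 * 5^12 = 5 * 244140625 = 1220703125

Result: 1220703125
Multiplications needed: 5 (5 lines after 5^1)

5^13 = 1220703125. Using exponentiation by squaring, this requires 5 multiplications. The key idea: if the exponent is even, square the half-power; if odd, multiply by the base once.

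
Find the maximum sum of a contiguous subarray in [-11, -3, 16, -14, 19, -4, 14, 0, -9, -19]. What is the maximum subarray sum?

Using Kadane's algorithm on [-11, -3, 16, -14, 19, -4, 14, 0, -9, -19]:

Scanning through the array:
Position 1 (value -3): max_ending_here = -3, max_so_far = -3
Position 2 (value 16): max_ending_here = 16, max_so_far = 16
Position 3 (value -14): max_ending_here = 2, max_so_far = 16
Position 4 (value 19): max_ending_here = 21, max_so_far = 21
Position 5 (value -4): max_ending_here = 17, max_so_far = 21
Position 6 (value 14): max_ending_here = 31, max_so_far = 31
Position 7 (value 0): max_ending_here = 31, max_so_far = 31
Position 8 (value -9): max_ending_here = 22, max_so_far = 31
Position 9 (value -19): max_ending_here = 3, max_so_far = 31

Maximum subarray: [16, -14, 19, -4, 14]
Maximum sum: 31

The maximum subarray is [16, -14, 19, -4, 14] with sum 31. This subarray runs from index 2 to index 6.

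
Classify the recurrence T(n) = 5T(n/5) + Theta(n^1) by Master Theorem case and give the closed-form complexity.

Master Theorem for T(n) = 5T(n/5) + O(n^1):

a = 5, b = 5, c = 1
log_b(a) = log_5(5) = 1.0000

Case 2: c = 1 = log_5(5) = 1.0000
T(n) = O(n^1 log n) = O(n log n)

For T(n) = 5T(n/5) + O(n^1): log_5(5) = 1.0000. This is Case 2 of the Master Theorem (c = log_b(a), equal work at all levels), giving O(n log n).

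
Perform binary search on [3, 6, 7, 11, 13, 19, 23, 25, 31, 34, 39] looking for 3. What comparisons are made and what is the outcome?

Binary search for 3 in [3, 6, 7, 11, 13, 19, 23, 25, 31, 34, 39]:

lo=0, hi=10, mid=5, arr[mid]=19 -> 19 > 3, search left half
lo=0, hi=4, mid=2, arr[mid]=7 -> 7 > 3, search left half
lo=0, hi=1, mid=0, arr[mid]=3 -> Found target at index 0!

Binary search finds 3 at index 0 after 3 comparisons. The search repeatedly halves the search space by comparing with the middle element.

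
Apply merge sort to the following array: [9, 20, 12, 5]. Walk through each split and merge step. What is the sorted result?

Merge sort trace:

Split: [9, 20, 12, 5] -> [9, 20] and [12, 5]
  Split: [9, 20] -> [9] and [20]
  Merge: [9] + [20] -> [9, 20]
  Split: [12, 5] -> [12] and [5]
  Merge: [12] + [5] -> [5, 12]
Merge: [9, 20] + [5, 12] -> [5, 9, 12, 20]

Final sorted array: [5, 9, 12, 20]

The merge sort proceeds by recursively splitting the array and merging sorted halves.
After all merges, the sorted array is [5, 9, 12, 20].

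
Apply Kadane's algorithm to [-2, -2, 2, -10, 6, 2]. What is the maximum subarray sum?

Using Kadane's algorithm on [-2, -2, 2, -10, 6, 2]:

Scanning through the array:
Position 1 (value -2): max_ending_here = -2, max_so_far = -2
Position 2 (value 2): max_ending_here = 2, max_so_far = 2
Position 3 (value -10): max_ending_here = -8, max_so_far = 2
Position 4 (value 6): max_ending_here = 6, max_so_far = 6
Position 5 (value 2): max_ending_here = 8, max_so_far = 8

Maximum subarray: [6, 2]
Maximum sum: 8

The maximum subarray is [6, 2] with sum 8. This subarray runs from index 4 to index 5.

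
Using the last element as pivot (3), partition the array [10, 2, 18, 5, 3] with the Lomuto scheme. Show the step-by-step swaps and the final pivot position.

Lomuto partition with pivot = 3:

Initial array: [10, 2, 18, 5, 3]

arr[0]=10 > 3: no swap
arr[1]=2 <= 3: swap with position 0, array becomes [2, 10, 18, 5, 3]
arr[2]=18 > 3: no swap
arr[3]=5 > 3: no swap

Place pivot at position 1: [2, 3, 18, 5, 10]
Pivot position: 1

After partitioning with pivot 3, the array becomes [2, 3, 18, 5, 10]. The pivot is placed at index 1. All elements to the left of the pivot are <= 3, and all elements to the right are > 3.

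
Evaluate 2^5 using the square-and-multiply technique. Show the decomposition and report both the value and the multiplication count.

Computing 2^5 by squaring (build up from 2^1; each line after the first costs one multiplication):

2^1 = 2
2^2 = (2^1)^2 = 2^2 = 4
2^4 = (2^2)^2 = 4^2 = 16
2^5 = 2 * 2^4 = 2 * 16 = 32

Result: 32
Multiplications needed: 3 (3 lines after 2^1)

2^5 = 32. Using exponentiation by squaring, this requires 3 multiplications. The key idea: if the exponent is even, square the half-power; if odd, multiply by the base once.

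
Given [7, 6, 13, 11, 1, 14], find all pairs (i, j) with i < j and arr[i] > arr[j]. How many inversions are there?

Finding inversions in [7, 6, 13, 11, 1, 14]:

(0, 1): arr[0]=7 > arr[1]=6
(0, 4): arr[0]=7 > arr[4]=1
(1, 4): arr[1]=6 > arr[4]=1
(2, 3): arr[2]=13 > arr[3]=11
(2, 4): arr[2]=13 > arr[4]=1
(3, 4): arr[3]=11 > arr[4]=1

Total inversions: 6

The array has 6 inversion(s): (0,1), (0,4), (1,4), (2,3), (2,4), (3,4). Each pair (i,j) satisfies i < j and arr[i] > arr[j].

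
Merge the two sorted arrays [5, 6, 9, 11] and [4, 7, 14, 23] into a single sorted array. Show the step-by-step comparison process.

Merging process:

Compare 5 vs 4: take 4 from right. Merged: [4]
Compare 5 vs 7: take 5 from left. Merged: [4, 5]
Compare 6 vs 7: take 6 from left. Merged: [4, 5, 6]
Compare 9 vs 7: take 7 from right. Merged: [4, 5, 6, 7]
Compare 9 vs 14: take 9 from left. Merged: [4, 5, 6, 7, 9]
Compare 11 vs 14: take 11 from left. Merged: [4, 5, 6, 7, 9, 11]
Append remaining from right: [14, 23]. Merged: [4, 5, 6, 7, 9, 11, 14, 23]

Final merged array: [4, 5, 6, 7, 9, 11, 14, 23]
Total comparisons: 6

The merged array is [4, 5, 6, 7, 9, 11, 14, 23], requiring 6 comparisons. The merge step runs in O(n) time where n is the total number of elements.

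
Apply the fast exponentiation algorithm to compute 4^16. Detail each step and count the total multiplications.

Computing 4^16 by squaring (build up from 4^1; each line after the first costs one multiplication):

4^1 = 4
4^2 = (4^1)^2 = 4^2 = 16
4^4 = (4^2)^2 = 16^2 = 256
4^8 = (4^4)^2 = 256^2 = 65536
4^16 = (4^8)^2 = 65536^2 = 4294967296

Result: 4294967296
Multiplications needed: 4 (4 lines after 4^1)

4^16 = 4294967296. Using exponentiation by squaring, this requires 4 multiplications. The key idea: if the exponent is even, square the half-power; if odd, multiply by the base once.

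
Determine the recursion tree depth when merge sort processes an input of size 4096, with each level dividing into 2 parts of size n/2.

For divide and conquer with division factor 2:

Problem sizes at each level:
Level 0: 4096
Level 1: 2048
Level 2: 1024
Level 3: 512
Level 4: 256
Level 5: 128
Level 6: 64
Level 7: 32
Level 8: 16
Level 9: 8
Level 10: 4
Level 11: 2
Level 12: 1

The root is level 0 and the size-1 base case is level 12 (the tree spans levels 0 through 12, i.e. 13 levels counting the root), so the depth is the number of divisions: log_2(4096) = 12

The recursion tree depth is log_2(4096) = 12. At each level, the problem size is divided by 2, so it takes 12 divisions to reduce to a base case of size 1. The algorithm makes 2 recursive calls at each level.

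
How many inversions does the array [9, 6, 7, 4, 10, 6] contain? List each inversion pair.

Finding inversions in [9, 6, 7, 4, 10, 6]:

(0, 1): arr[0]=9 > arr[1]=6
(0, 2): arr[0]=9 > arr[2]=7
(0, 3): arr[0]=9 > arr[3]=4
(0, 5): arr[0]=9 > arr[5]=6
(1, 3): arr[1]=6 > arr[3]=4
(2, 3): arr[2]=7 > arr[3]=4
(2, 5): arr[2]=7 > arr[5]=6
(4, 5): arr[4]=10 > arr[5]=6

Total inversions: 8

The array has 8 inversion(s): (0,1), (0,2), (0,3), (0,5), (1,3), (2,3), (2,5), (4,5). Each pair (i,j) satisfies i < j and arr[i] > arr[j].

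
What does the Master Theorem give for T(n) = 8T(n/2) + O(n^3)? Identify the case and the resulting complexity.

Master Theorem for T(n) = 8T(n/2) + O(n^3):

a = 8, b = 2, c = 3
log_b(a) = log_2(8) = 3.0000

Case 2: c = 3 = log_2(8) = 3.0000
T(n) = O(n^3 log n) = O(n^3 log n)

For T(n) = 8T(n/2) + O(n^3): log_2(8) = 3.0000. This is Case 2 of the Master Theorem (c = log_b(a), equal work at all levels), giving O(n^3 log n).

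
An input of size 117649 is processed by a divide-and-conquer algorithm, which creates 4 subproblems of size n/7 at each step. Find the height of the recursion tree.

For divide and conquer with division factor 7:

Problem sizes at each level:
Level 0: 117649
Level 1: 16807
Level 2: 2401
Level 3: 343
Level 4: 49
Level 5: 7
Level 6: 1

The root is level 0 and the size-1 base case is level 6 (the tree spans levels 0 through 6, i.e. 7 levels counting the root), so the depth is the number of divisions: log_7(117649) = 6

The recursion tree depth is log_7(117649) = 6. At each level, the problem size is divided by 7, so it takes 6 divisions to reduce to a base case of size 1. The algorithm makes 4 recursive calls at each level.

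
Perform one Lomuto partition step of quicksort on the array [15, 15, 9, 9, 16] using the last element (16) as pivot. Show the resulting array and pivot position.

Lomuto partition with pivot = 16:

Initial array: [15, 15, 9, 9, 16]

arr[0]=15 <= 16: swap with position 0, array becomes [15, 15, 9, 9, 16]
arr[1]=15 <= 16: swap with position 1, array becomes [15, 15, 9, 9, 16]
arr[2]=9 <= 16: swap with position 2, array becomes [15, 15, 9, 9, 16]
arr[3]=9 <= 16: swap with position 3, array becomes [15, 15, 9, 9, 16]

Place pivot at position 4: [15, 15, 9, 9, 16]
Pivot position: 4

After partitioning with pivot 16, the array becomes [15, 15, 9, 9, 16]. The pivot is placed at index 4. All elements to the left of the pivot are <= 16, and all elements to the right are > 16.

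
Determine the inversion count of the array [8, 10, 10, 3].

Finding inversions in [8, 10, 10, 3]:

(0, 3): arr[0]=8 > arr[3]=3
(1, 3): arr[1]=10 > arr[3]=3
(2, 3): arr[2]=10 > arr[3]=3

Total inversions: 3

The array has 3 inversion(s): (0,3), (1,3), (2,3). Each pair (i,j) satisfies i < j and arr[i] > arr[j].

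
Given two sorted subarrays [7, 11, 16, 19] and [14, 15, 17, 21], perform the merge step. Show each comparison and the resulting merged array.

Merging process:

Compare 7 vs 14: take 7 from left. Merged: [7]
Compare 11 vs 14: take 11 from left. Merged: [7, 11]
Compare 16 vs 14: take 14 from right. Merged: [7, 11, 14]
Compare 16 vs 15: take 15 from right. Merged: [7, 11, 14, 15]
Compare 16 vs 17: take 16 from left. Merged: [7, 11, 14, 15, 16]
Compare 19 vs 17: take 17 from right. Merged: [7, 11, 14, 15, 16, 17]
Compare 19 vs 21: take 19 from left. Merged: [7, 11, 14, 15, 16, 17, 19]
Append remaining from right: [21]. Merged: [7, 11, 14, 15, 16, 17, 19, 21]

Final merged array: [7, 11, 14, 15, 16, 17, 19, 21]
Total comparisons: 7

The merged array is [7, 11, 14, 15, 16, 17, 19, 21], requiring 7 comparisons. The merge step runs in O(n) time where n is the total number of elements.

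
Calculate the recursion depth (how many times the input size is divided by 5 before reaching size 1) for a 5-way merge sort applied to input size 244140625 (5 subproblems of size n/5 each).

For divide and conquer with division factor 5:

Problem sizes at each level:
Level 0: 244140625
Level 1: 48828125
Level 2: 9765625
Level 3: 1953125
Level 4: 390625
Level 5: 78125
Level 6: 15625
Level 7: 3125
Level 8: 625
Level 9: 125
Level 10: 25
Level 11: 5
Level 12: 1

The root is level 0 and the size-1 base case is level 12 (the tree spans levels 0 through 12, i.e. 13 levels counting the root), so the depth is the number of divisions: log_5(244140625) = 12

The recursion tree depth is log_5(244140625) = 12. At each level, the problem size is divided by 5, so it takes 12 divisions to reduce to a base case of size 1. The algorithm makes 5 recursive calls at each level.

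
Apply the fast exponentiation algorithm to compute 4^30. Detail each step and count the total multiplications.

Computing 4^30 by squaring (build up from 4^1; each line after the first costs one multiplication):

4^1 = 4
4^2 = (4^1)^2 = 4^2 = 16
4^3 = 4 * 4^2 = 4 * 16 = 64
4^6 = (4^3)^2 = 64^2 = 4096
4^7 = 4 * 4^6 = 4 * 4096 = 16384
4^14 = (4^7)^2 = 16384^2 = 268435456
4^15 = 4 * 4^14 = 4 * 268435456 = 1073741824
4^30 = (4^15)^2 = 1073741824^2 = 1152921504606846976

Result: 1152921504606846976
Multiplications needed: 7 (7 lines after 4^1)

4^30 = 1152921504606846976. Using exponentiation by squaring, this requires 7 multiplications. The key idea: if the exponent is even, square the half-power; if odd, multiply by the base once.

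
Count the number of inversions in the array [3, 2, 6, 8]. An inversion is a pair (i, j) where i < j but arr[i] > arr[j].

Finding inversions in [3, 2, 6, 8]:

(0, 1): arr[0]=3 > arr[1]=2

Total inversions: 1

The array has 1 inversion(s): (0,1). Each pair (i,j) satisfies i < j and arr[i] > arr[j].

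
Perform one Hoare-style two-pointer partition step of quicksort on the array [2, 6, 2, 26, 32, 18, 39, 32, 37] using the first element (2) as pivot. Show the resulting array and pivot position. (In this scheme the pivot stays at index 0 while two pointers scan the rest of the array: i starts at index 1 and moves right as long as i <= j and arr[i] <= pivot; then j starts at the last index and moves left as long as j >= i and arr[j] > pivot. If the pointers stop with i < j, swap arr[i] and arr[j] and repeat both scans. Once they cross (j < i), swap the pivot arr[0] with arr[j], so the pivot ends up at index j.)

Hoare-style two-pointer partition with pivot = 2:

Initial array: [2, 6, 2, 26, 32, 18, 39, 32, 37]

Pointers start at i = 1, j = 8.
i stops at index 1 (arr[1]=6 > 2), j stops at index 2 (arr[2]=2 <= 2): swap arr[1] and arr[2], array becomes [2, 2, 6, 26, 32, 18, 39, 32, 37]
i ends at 2, j ends at 1: the pointers have crossed (j < i), so scanning stops.

Swap pivot arr[0] with arr[1] to place pivot at position 1: [2, 2, 6, 26, 32, 18, 39, 32, 37]
Pivot position: 1

After partitioning with pivot 2, the array becomes [2, 2, 6, 26, 32, 18, 39, 32, 37]. The pivot is placed at index 1. All elements to the left of the pivot are <= 2, and all elements to the right are > 2.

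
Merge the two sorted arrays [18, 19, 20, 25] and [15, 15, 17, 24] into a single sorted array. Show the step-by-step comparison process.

Merging process:

Compare 18 vs 15: take 15 from right. Merged: [15]
Compare 18 vs 15: take 15 from right. Merged: [15, 15]
Compare 18 vs 17: take 17 from right. Merged: [15, 15, 17]
Compare 18 vs 24: take 18 from left. Merged: [15, 15, 17, 18]
Compare 19 vs 24: take 19 from left. Merged: [15, 15, 17, 18, 19]
Compare 20 vs 24: take 20 from left. Merged: [15, 15, 17, 18, 19, 20]
Compare 25 vs 24: take 24 from right. Merged: [15, 15, 17, 18, 19, 20, 24]
Append remaining from left: [25]. Merged: [15, 15, 17, 18, 19, 20, 24, 25]

Final merged array: [15, 15, 17, 18, 19, 20, 24, 25]
Total comparisons: 7

The merged array is [15, 15, 17, 18, 19, 20, 24, 25], requiring 7 comparisons. The merge step runs in O(n) time where n is the total number of elements.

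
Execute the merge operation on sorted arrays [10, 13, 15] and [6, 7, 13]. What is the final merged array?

Merging process:

Compare 10 vs 6: take 6 from right. Merged: [6]
Compare 10 vs 7: take 7 from right. Merged: [6, 7]
Compare 10 vs 13: take 10 from left. Merged: [6, 7, 10]
Compare 13 vs 13: take 13 from left. Merged: [6, 7, 10, 13]
Compare 15 vs 13: take 13 from right. Merged: [6, 7, 10, 13, 13]
Append remaining from left: [15]. Merged: [6, 7, 10, 13, 13, 15]

Final merged array: [6, 7, 10, 13, 13, 15]
Total comparisons: 5

The merged array is [6, 7, 10, 13, 13, 15], requiring 5 comparisons. The merge step runs in O(n) time where n is the total number of elements.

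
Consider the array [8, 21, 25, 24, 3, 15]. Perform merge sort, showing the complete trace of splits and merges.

Merge sort trace:

Split: [8, 21, 25, 24, 3, 15] -> [8, 21, 25] and [24, 3, 15]
  Split: [8, 21, 25] -> [8] and [21, 25]
    Split: [21, 25] -> [21] and [25]
    Merge: [21] + [25] -> [21, 25]
  Merge: [8] + [21, 25] -> [8, 21, 25]
  Split: [24, 3, 15] -> [24] and [3, 15]
    Split: [3, 15] -> [3] and [15]
    Merge: [3] + [15] -> [3, 15]
  Merge: [24] + [3, 15] -> [3, 15, 24]
Merge: [8, 21, 25] + [3, 15, 24] -> [3, 8, 15, 21, 24, 25]

Final sorted array: [3, 8, 15, 21, 24, 25]

The merge sort proceeds by recursively splitting the array and merging sorted halves.
After all merges, the sorted array is [3, 8, 15, 21, 24, 25].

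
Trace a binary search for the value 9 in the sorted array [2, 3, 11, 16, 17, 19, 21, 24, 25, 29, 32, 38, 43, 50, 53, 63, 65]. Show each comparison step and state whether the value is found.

Binary search for 9 in [2, 3, 11, 16, 17, 19, 21, 24, 25, 29, 32, 38, 43, 50, 53, 63, 65]:

lo=0, hi=16, mid=8, arr[mid]=25 -> 25 > 9, search left half
lo=0, hi=7, mid=3, arr[mid]=16 -> 16 > 9, search left half
lo=0, hi=2, mid=1, arr[mid]=3 -> 3 < 9, search right half
lo=2, hi=2, mid=2, arr[mid]=11 -> 11 > 9, search left half
lo=2 > hi=1, target 9 not found

Binary search determines that 9 is not in the array after 4 comparisons. The search space was exhausted without finding the target.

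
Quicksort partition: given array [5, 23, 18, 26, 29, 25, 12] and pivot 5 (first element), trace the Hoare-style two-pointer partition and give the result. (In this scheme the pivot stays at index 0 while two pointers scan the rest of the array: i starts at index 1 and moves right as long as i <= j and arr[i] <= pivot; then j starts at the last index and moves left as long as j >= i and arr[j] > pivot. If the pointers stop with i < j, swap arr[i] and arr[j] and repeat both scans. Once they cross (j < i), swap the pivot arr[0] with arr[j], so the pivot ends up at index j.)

Hoare-style two-pointer partition with pivot = 5:

Initial array: [5, 23, 18, 26, 29, 25, 12]

Pointers start at i = 1, j = 6.
i ends at 1, j ends at 0: the pointers have crossed (j < i), so scanning stops.

j = 0, so swapping arr[0] with arr[j] leaves the pivot at position 0: [5, 23, 18, 26, 29, 25, 12]
Pivot position: 0

After partitioning with pivot 5, the array becomes [5, 23, 18, 26, 29, 25, 12]. The pivot is placed at index 0. All elements to the left of the pivot are <= 5, and all elements to the right are > 5.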